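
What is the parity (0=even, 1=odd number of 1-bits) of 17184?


0b100001100100000 has 4 ones => parity 0

0


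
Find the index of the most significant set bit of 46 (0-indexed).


0b101110. Highest set bit at position 5

5


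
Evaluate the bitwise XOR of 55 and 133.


0b110111 ^ 0b10000101 = 0b10110010 = 178

178


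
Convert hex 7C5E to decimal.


7C5E hex = 31838 decimal

31838


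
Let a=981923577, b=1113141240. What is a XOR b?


981923577 ^ 1113141240 = 2027936001

2027936001


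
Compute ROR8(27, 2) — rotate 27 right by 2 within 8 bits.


Rotate 0b11011 right by 2 (8-bit) = 0b11000110 = 198

198


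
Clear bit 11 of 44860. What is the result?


44860 & ~(1 << 11) = 42812

42812


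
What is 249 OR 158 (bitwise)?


0b11111001 | 0b10011110 = 0b11111111 = 255

255


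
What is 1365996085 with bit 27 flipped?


1365996085 ^ (1 << 27) = 1365996085 ^ 134217728 = 1500213813

1500213813


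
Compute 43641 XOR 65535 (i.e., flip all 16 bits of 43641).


43641 ^ 65535 = 21894

21894


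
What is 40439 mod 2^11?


40439 & 2047 = 1527

1527


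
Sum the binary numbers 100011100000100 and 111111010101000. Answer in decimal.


100011100000100 + 111111010101000 = 1100010110101100 = 50604

50604


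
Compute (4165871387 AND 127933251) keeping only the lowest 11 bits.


Step 1: 4165871387 & 127933251 = 771
Step 2: 771 & 2047 = 771

771


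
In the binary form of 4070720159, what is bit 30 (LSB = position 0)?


0b11110010101000100100001010011111, position 30 = 1

1


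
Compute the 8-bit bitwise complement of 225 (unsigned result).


~0b11100001 = 0b11110 = 30 (8-bit unsigned)

30


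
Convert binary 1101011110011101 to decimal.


1101011110011101 in decimal = 55197

55197


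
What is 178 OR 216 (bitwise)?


0b10110010 | 0b11011000 = 0b11111010 = 250

250


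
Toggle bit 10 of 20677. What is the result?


20677 ^ (1 << 10) = 20677 ^ 1024 = 21701

21701


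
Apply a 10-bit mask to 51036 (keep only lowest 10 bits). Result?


51036 & 1023 = 860

860


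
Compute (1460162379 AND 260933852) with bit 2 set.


Step 1: 1460162379 & 260933852 = 117966920
Step 2: 117966920 | (1 << 2) = 117966920 | 4 = 117966924

117966924


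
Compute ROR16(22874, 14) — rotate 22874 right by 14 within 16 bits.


Rotate 0b101100101011010 right by 14 (16-bit) = 0b110010101101001 = 25961

25961


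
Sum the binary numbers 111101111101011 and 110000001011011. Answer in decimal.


111101111101011 + 110000001011011 = 1101110001000110 = 56390

56390


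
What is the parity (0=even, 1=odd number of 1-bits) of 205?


0b11001101 has 5 ones => parity 1

1


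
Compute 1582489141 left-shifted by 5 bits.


0b1011110010100101101111000110101 << 5 = 0b101111001010010110111100011010100000 = 50639652512

50639652512


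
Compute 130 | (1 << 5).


130 | (1 << 5) = 130 | 32 = 162

162


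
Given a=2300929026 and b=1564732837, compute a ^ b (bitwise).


2300929026 ^ 1564732837 = 3563489703

3563489703


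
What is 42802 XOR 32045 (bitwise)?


0b1010011100110010 ^ 0b111110100101101 = 0b1101101000011111 = 55839

55839


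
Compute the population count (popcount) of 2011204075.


0b1110111111000001000100111101011 has 18 set bits

18


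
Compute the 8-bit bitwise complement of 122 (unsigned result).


~0b1111010 = 0b10000101 = 133 (8-bit unsigned)

133


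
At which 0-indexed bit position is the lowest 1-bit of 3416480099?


0b11001011101000110101100101100011. Lowest set bit at position 0

0


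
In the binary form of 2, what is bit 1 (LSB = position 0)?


0b10, position 1 = 1

1


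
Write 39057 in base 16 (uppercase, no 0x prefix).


39057 = 9891 hex

9891


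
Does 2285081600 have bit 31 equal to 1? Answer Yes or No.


0b10001000001100111001010000000000, bit 31 = 1. Yes

Yes


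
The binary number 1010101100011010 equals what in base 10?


1010101100011010 in decimal = 43802

43802


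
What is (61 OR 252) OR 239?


Step 1: 61 | 252 = 253
Step 2: 253 | 239 = 255

255


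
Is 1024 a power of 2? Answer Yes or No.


0b10000000000. Only one bit set => Yes

Yes


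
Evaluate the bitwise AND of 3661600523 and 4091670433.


0b11011010001111111001011100001011 & 0b11110011111000011110111110100001 = 0b11010010001000011000011100000001 = 3525412609

3525412609


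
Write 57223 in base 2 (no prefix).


57223 = 1101111110000111 in binary

1101111110000111


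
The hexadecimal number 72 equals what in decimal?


72 hex = 114 decimal

114


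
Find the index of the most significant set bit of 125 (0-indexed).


0b1111101. Highest set bit at position 6

6


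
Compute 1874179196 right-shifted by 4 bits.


0b1101111101101011011010001111100 >> 4 = 0b110111110110101101101000111 = 117136199

117136199


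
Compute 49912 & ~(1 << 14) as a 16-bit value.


49912 & ~(1 << 14) = 33528

33528


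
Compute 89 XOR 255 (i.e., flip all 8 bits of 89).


89 ^ 255 = 166

166


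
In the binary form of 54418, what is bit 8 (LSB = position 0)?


0b1101010010010010, position 8 = 0

0


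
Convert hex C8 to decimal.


C8 hex = 200 decimal

200


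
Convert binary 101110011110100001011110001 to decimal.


101110011110100001011110001 in decimal = 97469169

97469169


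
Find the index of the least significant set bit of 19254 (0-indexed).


0b100101100110110. Lowest set bit at position 1

1


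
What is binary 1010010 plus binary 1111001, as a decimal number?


1010010 + 1111001 = 11001011 = 203

203


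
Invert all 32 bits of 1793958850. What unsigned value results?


1793958850 ^ 4294967295 = 2501008445

2501008445


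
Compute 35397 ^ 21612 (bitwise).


0b1000101001000101 ^ 0b101010001101100 = 0b1101111000101001 = 56873

56873


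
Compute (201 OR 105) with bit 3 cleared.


Step 1: 201 | 105 = 233
Step 2: 233 & ~(1 << 3) = 225

225


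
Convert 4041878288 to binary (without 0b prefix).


4041878288 = 11110000111010100010101100010000 in binary

11110000111010100010101100010000


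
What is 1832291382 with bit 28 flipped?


1832291382 ^ (1 << 28) = 1832291382 ^ 268435456 = 2100726838

2100726838


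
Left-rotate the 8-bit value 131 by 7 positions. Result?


Rotate 0b10000011 left by 7 (8-bit) = 0b11000001 = 193

193


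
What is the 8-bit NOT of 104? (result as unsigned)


~0b1101000 = 0b10010111 = 151 (8-bit unsigned)

151


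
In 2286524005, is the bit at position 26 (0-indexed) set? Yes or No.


0b10001000010010011001011001100101, bit 26 = 0. No

No


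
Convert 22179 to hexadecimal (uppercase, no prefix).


22179 = 56A3 hex

56A3


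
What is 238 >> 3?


0b11101110 >> 3 = 0b11101 = 29

29


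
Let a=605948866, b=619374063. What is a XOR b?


605948866 ^ 619374063 = 16051757

16051757


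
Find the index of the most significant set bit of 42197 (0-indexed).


0b1010010011010101. Highest set bit at position 15

15


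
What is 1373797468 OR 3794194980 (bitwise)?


0b1010001111000100111110001011100 | 0b11100010001001101101001000100100 = 0b11110011111001101111111001111100 = 4092001916

4092001916


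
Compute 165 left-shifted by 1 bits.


0b10100101 << 1 = 0b101001010 = 330

330


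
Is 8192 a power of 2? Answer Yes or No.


0b10000000000000. Only one bit set => Yes

Yes


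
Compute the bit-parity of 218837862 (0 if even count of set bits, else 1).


0b1101000010110011001101100110 has 14 ones => parity 0

0


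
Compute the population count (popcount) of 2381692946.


0b10001101111101011100000000010010 has 14 set bits

14


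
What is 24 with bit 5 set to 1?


24 | (1 << 5) = 24 | 32 = 56

56


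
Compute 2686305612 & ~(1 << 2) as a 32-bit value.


2686305612 & ~(1 << 2) = 2686305608

2686305608


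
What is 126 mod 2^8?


126 & 255 = 126

126


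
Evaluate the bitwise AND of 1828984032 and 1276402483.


0b1101101000001000001010011100000 & 0b1001100000101000101101100110011 = 0b1001100000001000001000000100000 = 1275334688

1275334688


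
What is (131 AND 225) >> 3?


Step 1: 131 & 225 = 129
Step 2: 129 >> 3 = 16

16


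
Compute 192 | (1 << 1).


192 | (1 << 1) = 192 | 2 = 194

194


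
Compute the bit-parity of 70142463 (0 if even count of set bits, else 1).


0b100001011100100100111111111 has 16 ones => parity 0

0


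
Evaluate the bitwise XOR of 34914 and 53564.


0b1000100001100010 ^ 0b1101000100111100 = 0b101100101011110 = 22878

22878


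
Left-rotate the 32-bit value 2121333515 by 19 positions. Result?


Rotate 0b1111110011100001111101100001011 left by 19 (32-bit) = 0b11011000010110111111001110000111 = 3629904775

3629904775


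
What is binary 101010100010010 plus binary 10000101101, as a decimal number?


101010100010010 + 10000101101 = 101100100111111 = 22847

22847


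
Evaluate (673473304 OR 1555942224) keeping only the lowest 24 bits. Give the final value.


Step 1: 673473304 | 1555942224 = 2092821336
Step 2: 2092821336 & 16777215 = 12446552

12446552


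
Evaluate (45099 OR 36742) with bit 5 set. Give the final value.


Step 1: 45099 | 36742 = 49071
Step 2: 49071 | (1 << 5) = 49071 | 32 = 49071

49071


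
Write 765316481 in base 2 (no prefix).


765316481 = 101101100111011100110110000001 in binary

101101100111011100110110000001


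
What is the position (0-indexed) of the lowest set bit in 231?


0b11100111. Lowest set bit at position 0

0


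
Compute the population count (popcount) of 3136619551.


0b10111010111101010000010000011111 has 17 set bits

17


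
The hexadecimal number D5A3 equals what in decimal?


D5A3 hex = 54691 decimal

54691


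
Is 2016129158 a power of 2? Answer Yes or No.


0b1111000001010111011000010000110. Multiple bits set => No

No


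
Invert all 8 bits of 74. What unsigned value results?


74 ^ 255 = 181

181


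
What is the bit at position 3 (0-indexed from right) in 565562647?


0b100001101101011100110100010111, position 3 = 0

0


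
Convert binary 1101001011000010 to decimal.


1101001011000010 in decimal = 53954

53954


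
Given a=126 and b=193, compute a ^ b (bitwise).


126 ^ 193 = 191

191


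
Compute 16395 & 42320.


0b100000000001011 & 0b1010010101010000 = 0b0 = 0

0


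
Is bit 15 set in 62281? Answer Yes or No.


0b1111001101001001, bit 15 = 1. Yes

Yes


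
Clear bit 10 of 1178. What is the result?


1178 & ~(1 << 10) = 154

154


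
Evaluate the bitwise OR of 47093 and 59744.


0b1011011111110101 | 0b1110100101100000 = 0b1111111111110101 = 65525

65525


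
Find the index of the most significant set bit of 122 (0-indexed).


0b1111010. Highest set bit at position 6

6


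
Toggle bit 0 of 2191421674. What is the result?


2191421674 ^ (1 << 0) = 2191421674 ^ 1 = 2191421675

2191421675


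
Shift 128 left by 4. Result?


0b10000000 << 4 = 0b100000000000 = 2048

2048


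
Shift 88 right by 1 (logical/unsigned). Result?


0b1011000 >> 1 = 0b101100 = 44

44


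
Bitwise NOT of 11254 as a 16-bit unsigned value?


~0b10101111110110 = 0b1101010000001001 = 54281 (16-bit unsigned)

54281


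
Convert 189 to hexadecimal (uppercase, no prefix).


189 = BD hex

BD


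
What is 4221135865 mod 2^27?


4221135865 & 134217727 = 60386297

60386297


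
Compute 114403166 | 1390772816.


0b110110100011010011101011110 | 0b1010010111001011000001001010000 = 0b1010110111101011010011101011110 = 1458939742

1458939742


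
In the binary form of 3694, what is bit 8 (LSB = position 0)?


0b111001101110, position 8 = 0

0


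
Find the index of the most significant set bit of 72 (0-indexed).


0b1001000. Highest set bit at position 6

6


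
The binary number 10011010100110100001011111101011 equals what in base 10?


10011010100110100001011111101011 in decimal = 2593789931

2593789931


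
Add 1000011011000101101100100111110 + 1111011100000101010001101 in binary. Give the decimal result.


1000011011000101101100100111110 + 1111011100000101010001101 = 1000101010100001110001111001011 = 1162929099

1162929099


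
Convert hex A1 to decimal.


A1 hex = 161 decimal

161


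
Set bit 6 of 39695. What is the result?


39695 | (1 << 6) = 39695 | 64 = 39759

39759


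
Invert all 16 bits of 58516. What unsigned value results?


58516 ^ 65535 = 7019

7019


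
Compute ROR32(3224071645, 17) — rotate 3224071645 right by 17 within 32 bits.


Rotate 0b11000000001010110110110111011101 right by 17 (32-bit) = 0b10110110111011101110000000010101 = 3069108245

3069108245


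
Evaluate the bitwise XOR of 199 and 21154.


0b11000111 ^ 0b101001010100010 = 0b101001001100101 = 21093

21093


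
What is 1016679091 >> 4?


0b111100100110010100101010110011 >> 4 = 0b11110010011001010010101011 = 63542443

63542443


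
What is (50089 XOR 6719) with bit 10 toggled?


Step 1: 50089 ^ 6719 = 55702
Step 2: 55702 ^ (1 << 10) = 55702 ^ 1024 = 56726

56726


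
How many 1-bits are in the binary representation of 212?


0b11010100 has 4 set bits

4


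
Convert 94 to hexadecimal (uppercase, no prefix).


94 = 5E hex

5E


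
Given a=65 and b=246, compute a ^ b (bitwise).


65 ^ 246 = 183

183


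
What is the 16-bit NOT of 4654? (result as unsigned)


~0b1001000101110 = 0b1110110111010001 = 60881 (16-bit unsigned)

60881


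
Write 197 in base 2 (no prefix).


197 = 11000101 in binary

11000101


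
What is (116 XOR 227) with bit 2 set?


Step 1: 116 ^ 227 = 151
Step 2: 151 | (1 << 2) = 151 | 4 = 151

151


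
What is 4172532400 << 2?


0b11111000101100111100101010110000 << 2 = 0b1111100010110011110010101011000000 = 16690129600

16690129600


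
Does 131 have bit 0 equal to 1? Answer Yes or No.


0b10000011, bit 0 = 1. Yes

Yes


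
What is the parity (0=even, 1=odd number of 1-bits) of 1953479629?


0b1110100011011111011101111001101 has 21 ones => parity 1

1


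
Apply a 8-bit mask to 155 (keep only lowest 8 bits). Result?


155 & 255 = 155

155


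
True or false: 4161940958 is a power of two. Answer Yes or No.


0b11111000000100100010110111011110. Multiple bits set => No

No


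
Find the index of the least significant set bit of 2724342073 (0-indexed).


0b10100010011000100010100100111001. Lowest set bit at position 0

0


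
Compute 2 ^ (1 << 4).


2 ^ (1 << 4) = 2 ^ 16 = 18

18


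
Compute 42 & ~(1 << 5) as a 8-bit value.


42 & ~(1 << 5) = 10

10


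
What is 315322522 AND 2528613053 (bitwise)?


0b10010110010110111000010011010 & 0b10010110101101111001001010111101 = 0b10010100000110001000010011000 = 310579352

310579352


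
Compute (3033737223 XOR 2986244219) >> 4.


Step 1: 3033737223 ^ 2986244219 = 86855804
Step 2: 86855804 >> 4 = 5428487

5428487


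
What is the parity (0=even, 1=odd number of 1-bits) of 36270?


0b1000110110101110 has 9 ones => parity 1

1


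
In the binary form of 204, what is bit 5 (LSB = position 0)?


0b11001100, position 5 = 0

0


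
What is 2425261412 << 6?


0b10010000100011101000110101100100 << 6 = 0b10010000100011101000110101100100000000 = 155216730368

155216730368


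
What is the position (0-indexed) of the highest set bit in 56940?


0b1101111001101100. Highest set bit at position 15

15


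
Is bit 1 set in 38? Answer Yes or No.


0b100110, bit 1 = 1. Yes

Yes


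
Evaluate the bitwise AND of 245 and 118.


0b11110101 & 0b1110110 = 0b1110100 = 116

116


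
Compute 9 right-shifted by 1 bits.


0b1001 >> 1 = 0b100 = 4

4


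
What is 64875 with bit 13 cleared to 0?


64875 & ~(1 << 13) = 56683

56683


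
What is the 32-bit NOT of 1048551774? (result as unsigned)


~0b111110011111111010000101011110 = 0b11000001100000000101111010100001 = 3246415521 (32-bit unsigned)

3246415521


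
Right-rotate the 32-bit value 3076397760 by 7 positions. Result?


Rotate 0b10110111010111100001101011000000 right by 7 (32-bit) = 0b10000001011011101011110000110101 = 2171518005

2171518005


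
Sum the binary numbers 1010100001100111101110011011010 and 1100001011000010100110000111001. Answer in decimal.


1010100001100111101110011011010 + 1100001011000010100110000111001 = 10110101100101010010100100010011 = 3046451475

3046451475


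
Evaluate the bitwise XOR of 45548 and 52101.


0b1011000111101100 ^ 0b1100101110000101 = 0b111101001101001 = 31337

31337


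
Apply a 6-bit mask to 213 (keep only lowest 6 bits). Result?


213 & 63 = 21

21


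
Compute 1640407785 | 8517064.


0b1100001110001101010001011101001 | 0b100000011111010111001000 = 0b1100001110001111111011111101001 = 1640495081

1640495081


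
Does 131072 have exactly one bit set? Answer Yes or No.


0b100000000000000000. Only one bit set => Yes

Yes


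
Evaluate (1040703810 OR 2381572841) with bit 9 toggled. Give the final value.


Step 1: 1040703810 | 2381572841 = 3220696043
Step 2: 3220696043 ^ (1 << 9) = 3220696043 ^ 512 = 3220695531

3220695531


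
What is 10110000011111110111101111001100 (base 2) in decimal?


10110000011111110111101111001100 in decimal = 2961144780

2961144780


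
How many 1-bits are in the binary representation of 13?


0b1101 has 3 set bits

3


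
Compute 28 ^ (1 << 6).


28 ^ (1 << 6) = 28 ^ 64 = 92

92


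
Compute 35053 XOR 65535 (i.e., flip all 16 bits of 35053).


35053 ^ 65535 = 30482

30482


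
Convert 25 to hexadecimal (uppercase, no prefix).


25 = 19 hex

19


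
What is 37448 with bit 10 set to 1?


37448 | (1 << 10) = 37448 | 1024 = 38472

38472


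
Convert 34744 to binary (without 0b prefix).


34744 = 1000011110111000 in binary

1000011110111000


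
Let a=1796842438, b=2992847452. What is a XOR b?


1796842438 ^ 2992847452 = 3648690586

3648690586


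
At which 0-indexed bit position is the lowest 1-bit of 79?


0b1001111. Lowest set bit at position 0

0


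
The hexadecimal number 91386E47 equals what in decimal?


91386E47 hex = 2436394567 decimal

2436394567


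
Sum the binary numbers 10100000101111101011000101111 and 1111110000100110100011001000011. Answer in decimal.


10100000101111101011000101111 + 1111110000100110100011001000011 = 10010010001010110001110001110010 = 2452298866

2452298866


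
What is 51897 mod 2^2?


51897 & 3 = 1

1


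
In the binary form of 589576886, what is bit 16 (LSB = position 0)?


0b100011001001000011101010110110, position 16 = 0

0


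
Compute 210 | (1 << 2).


210 | (1 << 2) = 210 | 4 = 214

214


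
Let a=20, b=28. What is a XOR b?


20 ^ 28 = 8

8


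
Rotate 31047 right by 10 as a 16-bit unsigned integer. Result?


Rotate 0b111100101000111 right by 10 (16-bit) = 0b101000111011110 = 20958

20958


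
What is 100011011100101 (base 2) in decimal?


100011011100101 in decimal = 18149

18149


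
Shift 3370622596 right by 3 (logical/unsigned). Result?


0b11001000111001111001111010000100 >> 3 = 0b11001000111001111001111010000 = 421327824

421327824


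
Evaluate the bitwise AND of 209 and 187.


0b11010001 & 0b10111011 = 0b10010001 = 145

145


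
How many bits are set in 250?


0b11111010 has 6 set bits

6


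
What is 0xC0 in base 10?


C0 hex = 192 decimal

192


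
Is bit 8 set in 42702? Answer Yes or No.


0b1010011011001110, bit 8 = 0. No

No


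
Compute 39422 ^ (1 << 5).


39422 ^ (1 << 5) = 39422 ^ 32 = 39390

39390


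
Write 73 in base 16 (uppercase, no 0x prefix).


73 = 49 hex

49


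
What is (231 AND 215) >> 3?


Step 1: 231 & 215 = 199
Step 2: 199 >> 3 = 24

24


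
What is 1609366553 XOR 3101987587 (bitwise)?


0b1011111111011001111110000011001 ^ 0b10111000111001001001001100000011 = 0b11100111000010000110111100011010 = 3876089626

3876089626


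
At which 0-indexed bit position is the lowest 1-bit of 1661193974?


0b1100011000000111100111011110110. Lowest set bit at position 1

1


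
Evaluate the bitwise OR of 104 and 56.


0b1101000 | 0b111000 = 0b1111000 = 120

120


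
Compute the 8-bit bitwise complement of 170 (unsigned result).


~0b10101010 = 0b1010101 = 85 (8-bit unsigned)

85


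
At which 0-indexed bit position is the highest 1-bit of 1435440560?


0b1010101100011110001010110110000. Highest set bit at position 30

30


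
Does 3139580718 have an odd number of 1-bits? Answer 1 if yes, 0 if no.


0b10111011001000100011001100101110 has 16 ones => parity 0

0


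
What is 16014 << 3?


0b11111010001110 << 3 = 0b11111010001110000 = 128112

128112


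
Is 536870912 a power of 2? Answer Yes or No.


0b100000000000000000000000000000. Only one bit set => Yes

Yes


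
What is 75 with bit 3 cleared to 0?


75 & ~(1 << 3) = 67

67


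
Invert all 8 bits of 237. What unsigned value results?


237 ^ 255 = 18

18


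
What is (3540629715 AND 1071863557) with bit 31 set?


Step 1: 3540629715 & 1071863557 = 318836737
Step 2: 318836737 | (1 << 31) = 318836737 | 2147483648 = 2466320385

2466320385


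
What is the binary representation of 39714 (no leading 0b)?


39714 = 1001101100100010 in binary

1001101100100010


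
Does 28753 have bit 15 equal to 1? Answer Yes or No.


0b111000001010001, bit 15 = 0. No

No


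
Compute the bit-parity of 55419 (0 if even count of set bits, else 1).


0b1101100001111011 has 10 ones => parity 0

0


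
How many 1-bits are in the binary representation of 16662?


0b100000100010110 has 5 set bits

5


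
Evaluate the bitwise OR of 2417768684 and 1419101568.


0b10010000000111000011100011101100 | 0b1010100100101011100010110000000 = 0b11010100100111011111110111101100 = 3567123948

3567123948


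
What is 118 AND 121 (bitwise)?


0b1110110 & 0b1111001 = 0b1110000 = 112

112


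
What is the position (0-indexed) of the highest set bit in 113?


0b1110001. Highest set bit at position 6

6


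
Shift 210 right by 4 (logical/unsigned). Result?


0b11010010 >> 4 = 0b1101 = 13

13


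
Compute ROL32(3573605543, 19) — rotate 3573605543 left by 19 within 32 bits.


Rotate 0b11010101000000001110010010100111 left by 19 (32-bit) = 0b100101001111101010100000000111 = 624863239

624863239


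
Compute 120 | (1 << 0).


120 | (1 << 0) = 120 | 1 = 121

121


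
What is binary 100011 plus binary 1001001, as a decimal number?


100011 + 1001001 = 1101100 = 108

108


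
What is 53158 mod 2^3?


53158 & 7 = 6

6


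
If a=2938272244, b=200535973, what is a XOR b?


2938272244 ^ 200535973 = 2765198929

2765198929


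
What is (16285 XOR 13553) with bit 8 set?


Step 1: 16285 ^ 13553 = 2924
Step 2: 2924 | (1 << 8) = 2924 | 256 = 2924

2924


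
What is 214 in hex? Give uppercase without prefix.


214 = D6 hex

D6


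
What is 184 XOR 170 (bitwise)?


0b10111000 ^ 0b10101010 = 0b10010 = 18

18


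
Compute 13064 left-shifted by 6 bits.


0b11001100001000 << 6 = 0b11001100001000000000 = 836096

836096


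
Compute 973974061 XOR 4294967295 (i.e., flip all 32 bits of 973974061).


973974061 ^ 4294967295 = 3320993234

3320993234


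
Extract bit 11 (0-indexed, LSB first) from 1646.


0b11001101110, position 11 = 0

0


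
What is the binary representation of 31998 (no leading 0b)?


31998 = 111110011111110 in binary

111110011111110


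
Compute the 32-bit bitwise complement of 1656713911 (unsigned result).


~0b1100010101111110111001010110111 = 0b10011101010000001000110101001000 = 2638253384 (32-bit unsigned)

2638253384


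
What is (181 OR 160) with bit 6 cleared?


Step 1: 181 | 160 = 181
Step 2: 181 & ~(1 << 6) = 181

181


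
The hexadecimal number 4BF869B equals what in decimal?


4BF869B hex = 79660699 decimal

79660699


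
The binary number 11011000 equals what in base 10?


11011000 in decimal = 216

216


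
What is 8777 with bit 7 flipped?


8777 ^ (1 << 7) = 8777 ^ 128 = 8905

8905


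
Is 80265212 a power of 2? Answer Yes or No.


0b100110010001011111111111100. Multiple bits set => No

No


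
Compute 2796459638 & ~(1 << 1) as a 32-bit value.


2796459638 & ~(1 << 1) = 2796459636

2796459636


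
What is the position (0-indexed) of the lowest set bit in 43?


0b101011. Lowest set bit at position 0

0


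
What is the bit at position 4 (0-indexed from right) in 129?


0b10000001, position 4 = 0

0


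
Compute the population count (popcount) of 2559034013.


0b10011000100001111100001010011101 has 15 set bits

15


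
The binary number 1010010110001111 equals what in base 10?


1010010110001111 in decimal = 42383

42383


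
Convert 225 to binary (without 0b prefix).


225 = 11100001 in binary

11100001


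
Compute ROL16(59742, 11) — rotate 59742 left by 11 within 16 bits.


Rotate 0b1110100101011110 left by 11 (16-bit) = 0b1111011101001010 = 63306

63306


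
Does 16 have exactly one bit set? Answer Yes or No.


0b10000. Only one bit set => Yes

Yes


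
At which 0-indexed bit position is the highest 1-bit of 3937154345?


0b11101010101011000011010100101001. Highest set bit at position 31

31


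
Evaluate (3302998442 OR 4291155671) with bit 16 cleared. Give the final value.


Step 1: 3302998442 | 4291155671 = 4292859903
Step 2: 4292859903 & ~(1 << 16) = 4292794367

4292794367


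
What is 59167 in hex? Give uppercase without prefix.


59167 = E71F hex

E71F


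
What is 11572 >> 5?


0b10110100110100 >> 5 = 0b101101001 = 361

361


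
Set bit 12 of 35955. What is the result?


35955 | (1 << 12) = 35955 | 4096 = 40051

40051


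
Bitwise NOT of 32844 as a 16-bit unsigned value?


~0b1000000001001100 = 0b111111110110011 = 32691 (16-bit unsigned)

32691


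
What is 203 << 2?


0b11001011 << 2 = 0b1100101100 = 812

812


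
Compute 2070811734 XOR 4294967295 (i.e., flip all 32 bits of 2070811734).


2070811734 ^ 4294967295 = 2224155561

2224155561


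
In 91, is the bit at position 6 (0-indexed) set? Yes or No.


0b1011011, bit 6 = 1. Yes

Yes


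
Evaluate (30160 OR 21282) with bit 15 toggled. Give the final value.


Step 1: 30160 | 21282 = 30706
Step 2: 30706 ^ (1 << 15) = 30706 ^ 32768 = 63474

63474


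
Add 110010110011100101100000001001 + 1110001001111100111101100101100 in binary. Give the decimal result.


110010110011100101100000001001 + 1110001001111100111101100101100 = 10100100000011001101001100110101 = 2752303925

2752303925


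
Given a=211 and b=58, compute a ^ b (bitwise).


211 ^ 58 = 233

233


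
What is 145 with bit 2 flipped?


145 ^ (1 << 2) = 145 ^ 4 = 149

149


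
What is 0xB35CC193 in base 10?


B35CC193 hex = 3009200531 decimal

3009200531


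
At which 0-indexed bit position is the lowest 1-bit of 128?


0b10000000. Lowest set bit at position 7

7


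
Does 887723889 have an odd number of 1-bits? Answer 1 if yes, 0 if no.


0b110100111010011001011101110001 has 17 ones => parity 1

1


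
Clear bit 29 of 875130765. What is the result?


875130765 & ~(1 << 29) = 338259853

338259853


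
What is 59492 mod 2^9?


59492 & 511 = 100

100


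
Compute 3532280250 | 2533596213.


0b11010010100010100101000110111010 | 0b10010111000000111001110000110101 = 0b11010111100010111101110110111111 = 3616267711

3616267711


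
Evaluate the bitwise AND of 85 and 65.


0b1010101 & 0b1000001 = 0b1000001 = 65

65


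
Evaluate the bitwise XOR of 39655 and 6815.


0b1001101011100111 ^ 0b1101010011111 = 0b1000000001111000 = 32888

32888


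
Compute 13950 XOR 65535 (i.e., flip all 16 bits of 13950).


13950 ^ 65535 = 51585

51585


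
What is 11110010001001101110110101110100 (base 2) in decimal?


11110010001001101110110101110100 in decimal = 4062637428

4062637428


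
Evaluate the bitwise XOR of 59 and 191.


0b111011 ^ 0b10111111 = 0b10000100 = 132

132


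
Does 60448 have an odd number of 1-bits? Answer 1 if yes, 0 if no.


0b1110110000100000 has 6 ones => parity 0

0


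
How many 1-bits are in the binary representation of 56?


0b111000 has 3 set bits

3


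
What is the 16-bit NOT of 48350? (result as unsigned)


~0b1011110011011110 = 0b100001100100001 = 17185 (16-bit unsigned)

17185


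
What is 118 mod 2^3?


118 & 7 = 6

6


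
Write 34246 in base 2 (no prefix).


34246 = 1000010111000110 in binary

1000010111000110


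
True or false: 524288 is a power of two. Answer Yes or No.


0b10000000000000000000. Only one bit set => Yes

Yes


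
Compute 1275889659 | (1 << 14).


1275889659 | (1 << 14) = 1275889659 | 16384 = 1275906043

1275906043


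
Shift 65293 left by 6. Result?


0b1111111100001101 << 6 = 0b1111111100001101000000 = 4178752

4178752


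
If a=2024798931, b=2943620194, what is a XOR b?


2024798931 ^ 2943620194 = 3621514929

3621514929


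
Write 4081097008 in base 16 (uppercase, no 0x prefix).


4081097008 = F3409930 hex

F3409930


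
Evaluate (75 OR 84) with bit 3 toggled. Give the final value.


Step 1: 75 | 84 = 95
Step 2: 95 ^ (1 << 3) = 95 ^ 8 = 87

87


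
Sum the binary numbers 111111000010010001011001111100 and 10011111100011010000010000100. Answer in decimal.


111111000010010001011001111100 + 10011111100011010000010000100 = 1010010111110101011011100000000 = 1392162560

1392162560


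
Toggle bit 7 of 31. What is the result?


31 ^ (1 << 7) = 31 ^ 128 = 159

159


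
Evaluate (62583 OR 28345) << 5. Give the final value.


Step 1: 62583 | 28345 = 65279
Step 2: 65279 << 5 = 2088928

2088928


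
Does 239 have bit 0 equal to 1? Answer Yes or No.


0b11101111, bit 0 = 1. Yes

Yes


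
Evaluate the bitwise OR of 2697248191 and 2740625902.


0b10100000110001001011110110111111 | 0b10100011010110101010000111101110 = 0b10100011110111101011110111111111 = 2749283839

2749283839


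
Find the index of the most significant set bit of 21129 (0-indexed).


0b101001010001001. Highest set bit at position 14

14


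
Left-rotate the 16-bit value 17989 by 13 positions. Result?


Rotate 0b100011001000101 left by 13 (16-bit) = 0b1010100011001000 = 43208

43208


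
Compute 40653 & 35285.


0b1001111011001101 & 0b1000100111010101 = 0b1000100011000101 = 35013

35013


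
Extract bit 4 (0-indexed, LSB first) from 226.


0b11100010, position 4 = 0

0


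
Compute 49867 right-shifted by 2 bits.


0b1100001011001011 >> 2 = 0b11000010110010 = 12466

12466


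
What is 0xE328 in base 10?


E328 hex = 58152 decimal

58152


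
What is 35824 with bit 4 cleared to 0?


35824 & ~(1 << 4) = 35808

35808


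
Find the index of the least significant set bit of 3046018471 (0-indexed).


0b10110101100011101000110110100111. Lowest set bit at position 0

0


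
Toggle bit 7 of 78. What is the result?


78 ^ (1 << 7) = 78 ^ 128 = 206

206


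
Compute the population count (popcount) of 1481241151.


0b1011000010010011111001000111111 has 17 set bits

17


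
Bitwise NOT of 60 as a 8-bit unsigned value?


~0b111100 = 0b11000011 = 195 (8-bit unsigned)

195


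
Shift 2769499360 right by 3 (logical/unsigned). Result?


0b10100101000100110011010011100000 >> 3 = 0b10100101000100110011010011100 = 346187420

346187420


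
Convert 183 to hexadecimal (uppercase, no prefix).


183 = B7 hex

B7


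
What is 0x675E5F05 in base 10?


675E5F05 hex = 1734237957 decimal

1734237957


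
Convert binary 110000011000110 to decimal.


110000011000110 in decimal = 24774

24774


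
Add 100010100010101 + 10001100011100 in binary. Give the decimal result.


100010100010101 + 10001100011100 = 110100000110001 = 26673

26673


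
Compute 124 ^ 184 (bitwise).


0b1111100 ^ 0b10111000 = 0b11000100 = 196

196


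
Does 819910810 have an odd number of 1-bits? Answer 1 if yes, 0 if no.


0b110000110111101101100010011010 has 16 ones => parity 0

0


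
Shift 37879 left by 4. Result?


0b1001001111110111 << 4 = 0b10010011111101110000 = 606064

606064


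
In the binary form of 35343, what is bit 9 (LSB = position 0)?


0b1000101000001111, position 9 = 1

1


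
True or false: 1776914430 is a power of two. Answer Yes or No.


0b1101001111010011000111111111110. Multiple bits set => No

No


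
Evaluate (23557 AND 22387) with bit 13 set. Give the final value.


Step 1: 23557 & 22387 = 21505
Step 2: 21505 | (1 << 13) = 21505 | 8192 = 29697

29697


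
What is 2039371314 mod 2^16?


2039371314 & 65535 = 22066

22066


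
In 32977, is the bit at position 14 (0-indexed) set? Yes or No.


0b1000000011010001, bit 14 = 0. No

No


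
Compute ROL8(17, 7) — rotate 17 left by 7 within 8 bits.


Rotate 0b10001 left by 7 (8-bit) = 0b10001000 = 136

136


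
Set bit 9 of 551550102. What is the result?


551550102 | (1 << 9) = 551550102 | 512 = 551550614

551550614


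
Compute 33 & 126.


0b100001 & 0b1111110 = 0b100000 = 32

32


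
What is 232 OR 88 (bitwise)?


0b11101000 | 0b1011000 = 0b11111000 = 248

248


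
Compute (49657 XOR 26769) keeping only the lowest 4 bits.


Step 1: 49657 ^ 26769 = 43368
Step 2: 43368 & 15 = 8

8


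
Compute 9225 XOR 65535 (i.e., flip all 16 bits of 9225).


9225 ^ 65535 = 56310

56310


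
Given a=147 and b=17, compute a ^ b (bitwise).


147 ^ 17 = 130

130


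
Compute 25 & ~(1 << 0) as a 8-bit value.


25 & ~(1 << 0) = 24

24


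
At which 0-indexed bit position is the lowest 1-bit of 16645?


0b100000100000101. Lowest set bit at position 0

0


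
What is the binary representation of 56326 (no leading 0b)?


56326 = 1101110000000110 in binary

1101110000000110


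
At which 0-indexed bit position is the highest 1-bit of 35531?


0b1000101011001011. Highest set bit at position 15

15


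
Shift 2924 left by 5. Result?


0b101101101100 << 5 = 0b10110110110000000 = 93568

93568


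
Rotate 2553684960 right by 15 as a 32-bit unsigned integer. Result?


Rotate 0b10011000001101100010001111100000 right by 15 (32-bit) = 0b1000111110000010011000001101100 = 1203843180

1203843180


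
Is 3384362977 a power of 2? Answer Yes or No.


0b11001001101110010100011111100001. Multiple bits set => No

No


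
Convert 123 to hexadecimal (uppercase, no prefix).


123 = 7B hex

7B


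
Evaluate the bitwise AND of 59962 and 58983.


0b1110101000111010 & 0b1110011001100111 = 0b1110001000100010 = 57890

57890


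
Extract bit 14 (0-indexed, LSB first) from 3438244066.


0b11001100111011110111000011100010, position 14 = 1

1


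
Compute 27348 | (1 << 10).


27348 | (1 << 10) = 27348 | 1024 = 28372

28372


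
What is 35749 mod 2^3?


35749 & 7 = 5

5


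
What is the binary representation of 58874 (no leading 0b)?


58874 = 1110010111111010 in binary

1110010111111010


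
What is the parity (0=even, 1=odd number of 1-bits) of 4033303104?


0b11110000011001110101001001000000 has 13 ones => parity 1

1


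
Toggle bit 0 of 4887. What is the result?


4887 ^ (1 << 0) = 4887 ^ 1 = 4886

4886


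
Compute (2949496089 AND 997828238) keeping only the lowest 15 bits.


Step 1: 2949496089 & 997828238 = 726246408
Step 2: 726246408 & 32767 = 9224

9224


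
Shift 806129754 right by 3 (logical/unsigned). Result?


0b110000000011001001000001011010 >> 3 = 0b110000000011001001000001011 = 100766219

100766219


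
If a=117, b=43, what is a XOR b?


117 ^ 43 = 94

94


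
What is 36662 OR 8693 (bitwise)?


0b1000111100110110 | 0b10000111110101 = 0b1010111111110111 = 45047

45047


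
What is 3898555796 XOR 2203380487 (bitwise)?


0b11101000010111110011110110010100 ^ 0b10000011010101001110101100000111 = 0b1101011000010111101011010010011 = 1795937939

1795937939


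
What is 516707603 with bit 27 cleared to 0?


516707603 & ~(1 << 27) = 382489875

382489875


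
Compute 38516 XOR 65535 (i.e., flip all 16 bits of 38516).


38516 ^ 65535 = 27019

27019


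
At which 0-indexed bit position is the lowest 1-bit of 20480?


0b101000000000000. Lowest set bit at position 12

12


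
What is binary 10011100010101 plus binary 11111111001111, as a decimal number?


10011100010101 + 11111111001111 = 110011011100100 = 26340

26340


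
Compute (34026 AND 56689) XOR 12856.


Step 1: 34026 & 56689 = 33888
Step 2: 33888 ^ 12856 = 46680

46680


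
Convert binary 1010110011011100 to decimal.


1010110011011100 in decimal = 44252

44252


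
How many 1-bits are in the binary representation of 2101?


0b100000110101 has 5 set bits

5


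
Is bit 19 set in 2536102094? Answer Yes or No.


0b10010111001010011101100011001110, bit 19 = 1. Yes

Yes


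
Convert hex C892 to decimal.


C892 hex = 51346 decimal

51346


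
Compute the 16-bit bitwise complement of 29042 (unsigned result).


~0b111000101110010 = 0b1000111010001101 = 36493 (16-bit unsigned)

36493


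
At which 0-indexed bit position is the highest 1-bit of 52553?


0b1100110101001001. Highest set bit at position 15

15


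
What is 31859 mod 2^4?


31859 & 15 = 3

3


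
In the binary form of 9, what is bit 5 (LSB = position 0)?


0b1001, position 5 = 0

0


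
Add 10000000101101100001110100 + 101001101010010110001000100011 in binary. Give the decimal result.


10000000101101100001110100 + 101001101010010110001000100011 = 101011101011000011101010010111 = 732707479

732707479


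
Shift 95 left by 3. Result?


0b1011111 << 3 = 0b1011111000 = 760

760


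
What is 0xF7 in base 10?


F7 hex = 247 decimal

247


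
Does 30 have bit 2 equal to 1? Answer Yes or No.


0b11110, bit 2 = 1. Yes

Yes


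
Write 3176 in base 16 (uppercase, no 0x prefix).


3176 = C68 hex

C68


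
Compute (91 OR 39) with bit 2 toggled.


Step 1: 91 | 39 = 127
Step 2: 127 ^ (1 << 2) = 127 ^ 4 = 123

123


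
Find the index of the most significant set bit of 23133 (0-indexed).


0b101101001011101. Highest set bit at position 14

14


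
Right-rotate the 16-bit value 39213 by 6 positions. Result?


Rotate 0b1001100100101101 right by 6 (16-bit) = 0b1011011001100100 = 46692

46692


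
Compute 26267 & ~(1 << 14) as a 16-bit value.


26267 & ~(1 << 14) = 9883

9883


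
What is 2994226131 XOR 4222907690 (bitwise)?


0b10110010011110000100001111010011 ^ 0b11111011101101000111010100101010 = 0b1001001110011000011011011111001 = 1238120185

1238120185


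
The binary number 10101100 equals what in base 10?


10101100 in decimal = 172

172


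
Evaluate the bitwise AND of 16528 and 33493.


0b100000010010000 & 0b1000001011010101 = 0b10010000 = 144

144
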